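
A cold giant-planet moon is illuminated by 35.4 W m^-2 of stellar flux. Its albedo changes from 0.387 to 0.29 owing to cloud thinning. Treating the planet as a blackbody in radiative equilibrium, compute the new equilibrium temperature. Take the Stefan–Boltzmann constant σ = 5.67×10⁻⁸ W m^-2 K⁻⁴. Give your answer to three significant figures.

103 kelvin

New equilibrium: T₂ = [(1−0.29)·35.40/(4σ)]^(1/4) = 102.6 K.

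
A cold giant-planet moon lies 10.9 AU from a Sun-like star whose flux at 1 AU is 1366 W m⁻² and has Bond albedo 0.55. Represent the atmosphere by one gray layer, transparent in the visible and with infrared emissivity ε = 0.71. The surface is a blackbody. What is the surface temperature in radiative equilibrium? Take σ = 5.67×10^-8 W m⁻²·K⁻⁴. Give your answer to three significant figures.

Irradiance scales as 1/d², so S = 1366 W m⁻² × (1/10.9)² = 11.50 W m⁻².
The planet radiates to space at T_e = [S(1−α)/(4σ)]^(1/4) = 69.11 K.
The surface balance (absorbed SW + ε·downward IR = σT_s⁴) with T_a⁴ = T_s⁴/2 reduces to T_s = T_e·[2/(2−ε)]^¼ = 77.12 K.

77.1 kelvin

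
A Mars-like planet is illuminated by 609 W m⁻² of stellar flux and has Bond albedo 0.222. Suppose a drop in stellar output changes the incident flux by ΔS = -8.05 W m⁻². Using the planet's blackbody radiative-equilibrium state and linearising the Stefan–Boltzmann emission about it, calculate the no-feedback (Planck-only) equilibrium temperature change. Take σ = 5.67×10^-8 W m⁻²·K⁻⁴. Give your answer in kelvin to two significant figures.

The baseline emission temperature is T_e = 213.8 K.
TOA radiative forcing: ΔF = (1−α)ΔS/4 = 0.778·(-8.05)/4 = -1.566 W m⁻².
Planck response: λ_P = 4σT_e³ = 4·5.67×10⁻⁸·(213.8)³ = 2.216 W m⁻²/K.
So ΔT₀ = -1.566/2.216 = -0.706 K.

-0.71 K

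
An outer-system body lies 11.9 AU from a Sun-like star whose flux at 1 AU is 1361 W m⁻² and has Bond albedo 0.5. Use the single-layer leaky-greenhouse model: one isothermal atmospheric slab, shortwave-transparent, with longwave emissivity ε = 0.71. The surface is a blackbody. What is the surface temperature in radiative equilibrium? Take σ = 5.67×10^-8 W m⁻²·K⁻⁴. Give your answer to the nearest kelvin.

76 kelvin

By the inverse-square law, S = 1361/11.9² = 9.611 W m⁻².
Effective emission temperature (TOA balance): σT_e⁴ = S(1−α)/4 = 1.201 W m⁻² → T_e = 67.85 K.
The surface balance (absorbed SW + ε·downward IR = σT_s⁴) with T_a⁴ = T_s⁴/2 reduces to T_s = T_e·[2/(2−ε)]^¼ = 75.71 K.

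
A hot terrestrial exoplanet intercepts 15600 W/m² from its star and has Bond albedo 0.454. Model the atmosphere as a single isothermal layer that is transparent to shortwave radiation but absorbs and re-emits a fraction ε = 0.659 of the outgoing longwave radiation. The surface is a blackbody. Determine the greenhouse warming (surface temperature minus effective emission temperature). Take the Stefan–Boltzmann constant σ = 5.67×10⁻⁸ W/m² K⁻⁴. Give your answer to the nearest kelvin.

At the top of the atmosphere, σT_e⁴ = S(1−α)/4 = 2129 W/m², giving T_e = 440.2 K.
The surface balance (absorbed SW + ε·downward IR = σT_s⁴) with T_a⁴ = T_s⁴/2 reduces to T_s = T_e·[2/(2−ε)]^¼ = 486.5 K.
The atmosphere warms the surface by 46.27 K.

46 K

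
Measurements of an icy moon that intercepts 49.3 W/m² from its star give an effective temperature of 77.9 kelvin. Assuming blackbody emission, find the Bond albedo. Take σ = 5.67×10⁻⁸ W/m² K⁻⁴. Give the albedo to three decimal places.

0.831

From σT⁴ = S(1−α)/4 we invert for α: 1−α = 4σT⁴/S.
σT⁴ = 2.088 W/m², so 4σT⁴ = 8.352 W/m².
Hence α = 1 − 8.352/49.30 = 0.8306.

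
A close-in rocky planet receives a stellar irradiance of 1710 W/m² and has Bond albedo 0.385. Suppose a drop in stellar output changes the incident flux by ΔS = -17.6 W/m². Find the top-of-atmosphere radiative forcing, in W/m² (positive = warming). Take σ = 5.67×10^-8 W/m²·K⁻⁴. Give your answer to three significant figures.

Only a fraction (1−α) is absorbed and it's spread over 4πR², so ΔF = (1−α)ΔS/4 = -2.706 W/m².

-2.71 W/m²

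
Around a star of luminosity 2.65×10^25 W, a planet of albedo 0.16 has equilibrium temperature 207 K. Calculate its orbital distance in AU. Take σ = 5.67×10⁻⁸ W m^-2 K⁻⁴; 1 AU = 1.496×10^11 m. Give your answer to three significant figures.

0.436 AU

The flux needed for this T is 4σT⁴/(1−0.16) = 495.7 W m^-2.
S = L/(4πd²) → d = √(L/4πS) = √(2.65×10^25/(4π·495.7)) = 6.522×10^10 m = 0.4360 AU.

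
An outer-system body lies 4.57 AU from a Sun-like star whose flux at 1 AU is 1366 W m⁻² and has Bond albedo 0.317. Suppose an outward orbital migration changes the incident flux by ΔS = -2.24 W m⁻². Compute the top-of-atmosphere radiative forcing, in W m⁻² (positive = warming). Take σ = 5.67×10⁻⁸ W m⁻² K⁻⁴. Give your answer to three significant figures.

By the inverse-square law, S = 1366/4.57² = 65.41 W m⁻².
Only a fraction (1−α) is absorbed and it's spread over 4πR², so ΔF = (1−α)ΔS/4 = -0.3825 W m⁻².

-0.382 W m⁻²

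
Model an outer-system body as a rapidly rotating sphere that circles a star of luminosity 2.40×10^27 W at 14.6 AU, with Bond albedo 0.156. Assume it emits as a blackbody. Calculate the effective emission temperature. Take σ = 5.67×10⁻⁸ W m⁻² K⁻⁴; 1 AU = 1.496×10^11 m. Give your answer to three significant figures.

110 K

Orbital distance: d = 14.6 AU = 2.184×10^12 m.
Spreading L over a sphere of radius d: S = 2.40×10^27/(4π·2.18×10^12²) = 40.03 W m⁻².
The planet absorbs (1−α)S over its disc πR² and re-emits over 4πR², so the mean absorbed flux is (1−0.156)·40.03/4 = 8.447 W m⁻².
Balancing against σT⁴: T = (8.447/5.67×10⁻⁸)^(1/4) = 110.5 K.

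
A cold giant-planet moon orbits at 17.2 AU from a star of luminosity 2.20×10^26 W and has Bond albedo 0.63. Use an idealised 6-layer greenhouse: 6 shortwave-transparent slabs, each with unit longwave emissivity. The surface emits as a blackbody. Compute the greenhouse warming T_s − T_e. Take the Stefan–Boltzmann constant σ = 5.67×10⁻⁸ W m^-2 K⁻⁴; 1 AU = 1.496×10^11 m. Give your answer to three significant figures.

28.6 K

d = 17.2 × 1.496×10^11 m = 2.573×10^12 m.
Flux at the orbit: S = L/(4πd²) = 2.20×10^26/(4π·(2.57×10^12)²) = 2.644 W m^-2.
OLR = S(1−α)/4 = 0.2446 W m^-2; the top layer radiates at T_e = 45.57 K.
T_s = (N+1)^(1/4)·T_e = 74.13 K.
So the greenhouse effect raises the surface by 74.13 − 45.57 = 28.56 K.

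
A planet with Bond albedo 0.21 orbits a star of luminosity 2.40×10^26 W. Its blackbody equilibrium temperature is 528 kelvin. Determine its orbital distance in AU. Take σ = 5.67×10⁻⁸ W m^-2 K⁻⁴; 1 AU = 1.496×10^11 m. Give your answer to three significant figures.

The flux needed for this T is 4σT⁴/(1−0.21) = 22310 W m^-2.
Then d = [L/(4πS)]^(1/2) = 2.926×10^10 m, i.e. 0.1956 AU.

0.196 AU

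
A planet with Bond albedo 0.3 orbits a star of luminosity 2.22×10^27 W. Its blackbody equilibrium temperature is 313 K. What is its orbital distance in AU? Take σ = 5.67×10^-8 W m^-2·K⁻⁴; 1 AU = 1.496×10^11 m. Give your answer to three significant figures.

The flux needed for this T is 4σT⁴/(1−0.3) = 3110 W m^-2.
From L = 4πd²S, d = √(2.22×10^27/(4π·3110)) = 2.383×10^11 m = 1.593 AU.

1.59 AU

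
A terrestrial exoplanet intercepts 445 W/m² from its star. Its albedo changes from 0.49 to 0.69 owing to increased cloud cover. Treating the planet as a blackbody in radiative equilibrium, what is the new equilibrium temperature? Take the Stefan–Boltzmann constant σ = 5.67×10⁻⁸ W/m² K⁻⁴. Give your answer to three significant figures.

157 K

T₂ = [S(1−α₂)/(4σ)]^(1/4) = [445.0·0.31/(4σ)]^(1/4) = 157.0 K.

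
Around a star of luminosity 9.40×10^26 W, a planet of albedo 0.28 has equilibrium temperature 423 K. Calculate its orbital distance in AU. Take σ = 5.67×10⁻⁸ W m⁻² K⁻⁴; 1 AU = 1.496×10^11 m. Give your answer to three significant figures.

0.576 AU

The flux needed for this T is 4σT⁴/(1−0.28) = 10080 W m⁻².
Then d = [L/(4πS)]^(1/2) = 8.612×10^10 m, i.e. 0.5757 AU.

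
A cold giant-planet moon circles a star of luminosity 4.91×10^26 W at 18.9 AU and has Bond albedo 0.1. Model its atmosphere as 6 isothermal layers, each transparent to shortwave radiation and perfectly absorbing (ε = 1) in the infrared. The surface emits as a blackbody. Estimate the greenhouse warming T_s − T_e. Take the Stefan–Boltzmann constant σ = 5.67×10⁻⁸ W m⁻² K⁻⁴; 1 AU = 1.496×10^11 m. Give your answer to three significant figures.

41.6 K

Orbital distance: d = 18.9 AU = 2.827×10^12 m.
Spreading L over a sphere of radius d: S = 4.91×10^26/(4π·2.83×10^12²) = 4.887 W m⁻².
OLR = S(1−α)/4 = 1.100 W m⁻²; the top layer radiates at T_e = 66.36 K.
T_s = (N+1)^(1/4)·T_e = 107.9 K.
So the greenhouse effect raises the surface by 107.9 − 66.36 = 41.58 K.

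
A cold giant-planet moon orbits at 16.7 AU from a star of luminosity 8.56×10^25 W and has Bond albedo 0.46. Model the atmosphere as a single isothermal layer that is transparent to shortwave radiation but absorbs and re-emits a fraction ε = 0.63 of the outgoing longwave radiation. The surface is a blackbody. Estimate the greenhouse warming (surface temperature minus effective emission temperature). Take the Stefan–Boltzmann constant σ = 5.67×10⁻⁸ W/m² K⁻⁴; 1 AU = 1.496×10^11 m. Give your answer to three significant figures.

d = 16.7 × 1.496×10^11 m = 2.498×10^12 m.
S = L/(4πd²) = 1.091 W/m².
Effective emission temperature (TOA balance): σT_e⁴ = S(1−α)/4 = 0.1473 W/m² → T_e = 40.15 K.
The surface balance (absorbed SW + ε·downward IR = σT_s⁴) with T_a⁴ = T_s⁴/2 reduces to T_s = T_e·[2/(2−ε)]^¼ = 44.13 K.
The atmosphere warms the surface by 3.983 K.

3.98 K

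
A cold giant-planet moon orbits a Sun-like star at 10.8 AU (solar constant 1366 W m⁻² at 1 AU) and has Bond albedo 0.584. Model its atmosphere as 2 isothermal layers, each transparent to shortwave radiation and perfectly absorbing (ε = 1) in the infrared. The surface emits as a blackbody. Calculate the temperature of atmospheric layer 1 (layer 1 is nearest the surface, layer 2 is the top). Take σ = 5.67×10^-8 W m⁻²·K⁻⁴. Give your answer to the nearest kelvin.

Flux at the orbit: S = 1366/(10.8)² = 11.71 W m⁻².
OLR = S(1−α)/4 = 1.218 W m⁻²; the top layer radiates at T_e = 68.08 K.
The net upward flux σT_e⁴ is constant between every pair of levels, so T_k⁴ = (N+1−k)T_e⁴.
T_1 = (2)^(1/4)·68.08 = 80.96 K.

81 K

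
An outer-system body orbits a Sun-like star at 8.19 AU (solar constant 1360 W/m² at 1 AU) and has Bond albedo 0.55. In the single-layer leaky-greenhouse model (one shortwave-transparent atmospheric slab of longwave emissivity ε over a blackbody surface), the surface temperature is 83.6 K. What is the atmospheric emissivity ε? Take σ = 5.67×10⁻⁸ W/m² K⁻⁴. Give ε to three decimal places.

By the inverse-square law, S = 1360/8.19² = 20.28 W/m².
TOA balance gives T_e = 79.64 K.
Inverting T_s⁴ = 2T_e⁴/(2−ε): (T_e/T_s)⁴ = 0.8236, so ε = 2(1 − 0.8236) = 0.3528.

0.353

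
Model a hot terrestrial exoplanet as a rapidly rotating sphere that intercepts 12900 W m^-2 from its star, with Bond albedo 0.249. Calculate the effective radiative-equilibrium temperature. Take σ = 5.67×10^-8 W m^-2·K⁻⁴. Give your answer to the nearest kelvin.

455 kelvin

Absorbed flux (global mean): S(1−α)/4 = 12900·0.751/4 = 2422 W m^-2.
In equilibrium σT⁴ equals this, so T = 454.6 K.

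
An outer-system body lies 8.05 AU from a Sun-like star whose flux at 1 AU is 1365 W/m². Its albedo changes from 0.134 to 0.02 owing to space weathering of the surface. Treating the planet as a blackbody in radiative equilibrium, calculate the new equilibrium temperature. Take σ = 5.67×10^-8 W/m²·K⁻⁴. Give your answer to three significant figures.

Flux at the orbit: S = 1365/(8.05)² = 21.06 W/m².
New equilibrium: T₂ = [(1−0.02)·21.06/(4σ)]^(1/4) = 97.67 K.

97.7 K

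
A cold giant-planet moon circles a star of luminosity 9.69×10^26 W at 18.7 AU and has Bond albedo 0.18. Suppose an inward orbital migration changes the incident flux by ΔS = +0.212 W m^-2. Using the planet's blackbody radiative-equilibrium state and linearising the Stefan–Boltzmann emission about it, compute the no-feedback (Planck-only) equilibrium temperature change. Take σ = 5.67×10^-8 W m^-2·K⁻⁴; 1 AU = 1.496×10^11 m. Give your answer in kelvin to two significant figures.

Orbital distance: d = 18.7 AU = 2.798×10^12 m.
Spreading L over a sphere of radius d: S = 9.69×10^26/(4π·2.80×10^12²) = 9.853 W m^-2.
The baseline emission temperature is T_e = 77.26 K.
Only a fraction (1−α) is absorbed and it's spread over 4πR², so ΔF = (1−α)ΔS/4 = 0.04346 W m^-2.
The Planck feedback parameter is 4σT_e³ = 0.1046 W m^-2/K.
So ΔT₀ = 0.04346/0.1046 = 0.416 K.

0.42 K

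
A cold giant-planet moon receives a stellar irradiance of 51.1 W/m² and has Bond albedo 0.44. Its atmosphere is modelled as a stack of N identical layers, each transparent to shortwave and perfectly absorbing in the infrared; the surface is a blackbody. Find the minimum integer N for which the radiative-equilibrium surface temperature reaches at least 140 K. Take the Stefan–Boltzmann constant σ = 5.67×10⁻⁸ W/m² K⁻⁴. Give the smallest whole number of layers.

Top-of-atmosphere balance: σT_e⁴ = S(1−α)/4 = 7.154 W/m² → T_e = 106.0 K.
Since T_s⁴ = (N+1)T_e⁴, we need N ≥ (T_s/T_e)⁴ − 1 = 2.045.
So N ≥ 2.045; the smallest integer is N = 3.

3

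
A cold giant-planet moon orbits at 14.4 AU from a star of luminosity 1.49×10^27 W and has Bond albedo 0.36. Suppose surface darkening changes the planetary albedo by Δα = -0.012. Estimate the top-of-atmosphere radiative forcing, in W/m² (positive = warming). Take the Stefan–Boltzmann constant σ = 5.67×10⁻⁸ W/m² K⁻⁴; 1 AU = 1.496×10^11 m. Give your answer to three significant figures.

0.0766 W/m²

Orbital distance: d = 14.4 AU = 2.154×10^12 m.
S = L/(4πd²) = 25.55 W/m².
TOA radiative forcing: ΔF = −S·Δα/4 = −25.55·(-0.012)/4 = 0.07665 W/m².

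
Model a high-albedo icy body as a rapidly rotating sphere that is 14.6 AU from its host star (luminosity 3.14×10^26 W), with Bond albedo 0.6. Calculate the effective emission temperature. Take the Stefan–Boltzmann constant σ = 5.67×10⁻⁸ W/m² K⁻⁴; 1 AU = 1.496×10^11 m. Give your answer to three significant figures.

d = 14.6 × 1.496×10^11 m = 2.184×10^12 m.
Flux at the orbit: S = L/(4πd²) = 3.14×10^26/(4π·(2.18×10^12)²) = 5.238 W/m².
The planet absorbs (1−α)S over its disc πR² and re-emits over 4πR², so the mean absorbed flux is (1−0.6)·5.238/4 = 0.5238 W/m².
In equilibrium σT⁴ equals this, so T = 55.13 K.

55.1 K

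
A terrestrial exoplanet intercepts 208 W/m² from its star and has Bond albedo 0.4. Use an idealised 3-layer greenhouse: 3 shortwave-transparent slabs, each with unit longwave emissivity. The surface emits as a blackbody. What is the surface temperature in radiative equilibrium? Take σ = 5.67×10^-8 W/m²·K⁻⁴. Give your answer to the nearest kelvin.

OLR = S(1−α)/4 = 31.20 W/m²; the top layer radiates at T_e = 153.2 K.
Layer-by-layer balance gives σT_s⁴ = (N+1)σT_e⁴, so T_s = 4^¼·153.2 = 216.6 K.

217 K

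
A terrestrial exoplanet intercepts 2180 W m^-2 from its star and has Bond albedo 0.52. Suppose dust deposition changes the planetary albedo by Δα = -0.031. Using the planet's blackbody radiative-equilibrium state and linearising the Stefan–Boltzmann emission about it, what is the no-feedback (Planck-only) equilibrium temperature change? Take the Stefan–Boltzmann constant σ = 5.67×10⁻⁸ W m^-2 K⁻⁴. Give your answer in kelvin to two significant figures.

The baseline emission temperature is T_e = 260.6 K.
ΔF = −(S/4)Δα = −(2180/4)×(-0.031) = 16.89 W m^-2.
The Planck feedback parameter is 4σT_e³ = 4.015 W m^-2/K.
Hence the no-feedback warming is ΔF/(4σT_e³) = 4.21 K.

4.2 K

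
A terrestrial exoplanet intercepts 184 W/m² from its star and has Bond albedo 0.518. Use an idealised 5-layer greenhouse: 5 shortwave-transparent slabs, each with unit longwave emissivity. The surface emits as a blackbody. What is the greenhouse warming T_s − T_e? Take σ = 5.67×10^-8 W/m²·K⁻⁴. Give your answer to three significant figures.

The effective emission temperature is T_e = [S(1−α)/(4σ)]^¼ = 140.6 K.
Surface: T_s = (6)^¼·T_e = 220.1 K.
So the greenhouse effect raises the surface by 220.1 − 140.6 = 79.46 K.

79.5 K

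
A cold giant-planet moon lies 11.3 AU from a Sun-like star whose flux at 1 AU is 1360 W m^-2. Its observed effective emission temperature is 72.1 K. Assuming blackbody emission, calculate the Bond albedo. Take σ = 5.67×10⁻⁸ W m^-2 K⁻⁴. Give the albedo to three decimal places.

0.425

Irradiance scales as 1/d², so S = 1360 W m^-2 × (1/11.3)² = 10.65 W m^-2.
From σT⁴ = S(1−α)/4 we invert for α: 1−α = 4σT⁴/S.
σT⁴ = 1.532 W m^-2, so 4σT⁴ = 6.129 W m^-2.
1−α = 6.129/10.65 = 0.5754, so α = 0.4246.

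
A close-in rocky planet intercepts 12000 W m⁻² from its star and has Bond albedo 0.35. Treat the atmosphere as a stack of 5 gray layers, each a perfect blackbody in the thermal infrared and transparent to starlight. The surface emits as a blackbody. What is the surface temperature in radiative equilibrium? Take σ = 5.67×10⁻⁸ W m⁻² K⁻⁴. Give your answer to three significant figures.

OLR = S(1−α)/4 = 1950 W m⁻²; the top layer radiates at T_e = 430.6 K.
For an N-layer opaque stack, T_s⁴ = (N+1)T_e⁴, hence T_s = (6)^(1/4)×430.6 K = 674.0 K.

674 kelvin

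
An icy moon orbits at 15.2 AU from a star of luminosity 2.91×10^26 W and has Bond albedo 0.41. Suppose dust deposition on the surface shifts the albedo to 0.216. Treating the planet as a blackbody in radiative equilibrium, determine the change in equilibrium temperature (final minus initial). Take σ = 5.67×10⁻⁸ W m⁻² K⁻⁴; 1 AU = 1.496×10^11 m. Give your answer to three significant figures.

4.30 kelvin

d = 15.2 × 1.496×10^11 m = 2.274×10^12 m.
Flux at the orbit: S = L/(4πd²) = 2.91×10^26/(4π·(2.27×10^12)²) = 4.479 W m⁻².
Initial: T₁ = [S(1−0.41)/(4σ)]^(1/4) = 58.42 K.
With α = 0.216, T₂ = 62.73 K.
ΔT = T₂ − T₁ = 4.303 K.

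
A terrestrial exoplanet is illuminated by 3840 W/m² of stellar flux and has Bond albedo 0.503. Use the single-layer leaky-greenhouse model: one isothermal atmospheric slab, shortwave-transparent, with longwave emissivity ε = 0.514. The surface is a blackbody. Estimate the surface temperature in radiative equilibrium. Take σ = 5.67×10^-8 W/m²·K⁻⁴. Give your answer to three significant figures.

Effective emission temperature (TOA balance): σT_e⁴ = S(1−α)/4 = 477.1 W/m² → T_e = 302.9 K.
The surface balance (absorbed SW + ε·downward IR = σT_s⁴) with T_a⁴ = T_s⁴/2 reduces to T_s = T_e·[2/(2−ε)]^¼ = 326.2 K.

326 K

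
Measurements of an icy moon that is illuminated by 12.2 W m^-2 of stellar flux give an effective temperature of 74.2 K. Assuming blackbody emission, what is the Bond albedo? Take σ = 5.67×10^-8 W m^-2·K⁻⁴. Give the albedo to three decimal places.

0.436

Rearranging the radiative balance, α = 1 − 4σT⁴/S.
σT⁴ = 1.719 W m^-2, so 4σT⁴ = 6.875 W m^-2.
1−α = 6.875/12.20 = 0.5635, so α = 0.4365.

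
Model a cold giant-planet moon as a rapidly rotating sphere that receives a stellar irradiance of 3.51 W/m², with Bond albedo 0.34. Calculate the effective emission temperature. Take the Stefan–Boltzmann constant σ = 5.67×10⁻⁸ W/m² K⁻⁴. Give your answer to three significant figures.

Absorbed flux (global mean): S(1−α)/4 = 3.510·0.66/4 = 0.5791 W/m².
In equilibrium σT⁴ equals this, so T = 56.53 K.

56.5 kelvin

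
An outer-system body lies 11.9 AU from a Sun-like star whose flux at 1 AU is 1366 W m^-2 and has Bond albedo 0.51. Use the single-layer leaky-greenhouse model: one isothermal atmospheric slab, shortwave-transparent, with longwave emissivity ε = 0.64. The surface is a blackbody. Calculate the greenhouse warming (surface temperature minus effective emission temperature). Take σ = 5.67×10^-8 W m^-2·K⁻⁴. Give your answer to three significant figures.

6.84 K

Irradiance scales as 1/d², so S = 1366 W m^-2 × (1/11.9)² = 9.646 W m^-2.
The planet radiates to space at T_e = [S(1−α)/(4σ)]^(1/4) = 67.57 K.
For a single slab of emissivity ε, T_s⁴ = 2T_e⁴/(2−ε); thus T_s = 67.57·(1.471)^(1/4) = 74.40 K.
The atmosphere warms the surface by 6.839 K.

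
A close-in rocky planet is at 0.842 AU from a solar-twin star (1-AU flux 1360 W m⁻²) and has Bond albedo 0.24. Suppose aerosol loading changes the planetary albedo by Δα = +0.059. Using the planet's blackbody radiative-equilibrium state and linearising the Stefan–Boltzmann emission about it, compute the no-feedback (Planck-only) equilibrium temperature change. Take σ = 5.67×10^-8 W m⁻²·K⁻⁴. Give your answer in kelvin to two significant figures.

-5.5 K

Flux at the orbit: S = 1360/(0.842)² = 1918 W m⁻².
Unperturbed T_e = [1918·(1−0.24)/(4σ)]^¼ = 283.2 K.
TOA radiative forcing: ΔF = −S·Δα/4 = −1918·(+0.059)/4 = -28.29 W m⁻².
Linearising σT⁴ gives d(σT⁴)/dT = 4σT_e³ = 5.149 W m⁻² per K.
ΔT₀ = ΔF/λ_P = -28.29/5.149 = -5.50 K.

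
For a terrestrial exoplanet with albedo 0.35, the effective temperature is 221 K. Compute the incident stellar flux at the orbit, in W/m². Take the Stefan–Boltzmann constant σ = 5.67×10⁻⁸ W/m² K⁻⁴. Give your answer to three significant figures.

Invert the energy balance for S: S = 4σT⁴/(1−α).
The emitted flux is σT⁴ = 135.3 W/m².
So S = 4×135.3/(1−0.35) = 832.3 W/m².

832 W/m²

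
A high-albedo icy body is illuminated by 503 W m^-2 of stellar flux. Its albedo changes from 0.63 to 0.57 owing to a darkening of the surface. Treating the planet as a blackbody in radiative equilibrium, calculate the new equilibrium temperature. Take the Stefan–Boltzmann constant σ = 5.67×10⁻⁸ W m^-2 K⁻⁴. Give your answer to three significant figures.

176 K

With the new albedo, S(1−α₂)/4 = 54.07 W m^-2, so T₂ = 175.7 K.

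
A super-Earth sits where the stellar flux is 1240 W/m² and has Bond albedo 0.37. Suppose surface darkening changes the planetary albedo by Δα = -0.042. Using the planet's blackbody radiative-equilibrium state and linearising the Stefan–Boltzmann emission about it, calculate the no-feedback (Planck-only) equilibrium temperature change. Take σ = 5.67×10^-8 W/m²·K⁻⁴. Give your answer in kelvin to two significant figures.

4.0 K

The baseline emission temperature is T_e = 242.3 K.
ΔF = −(S/4)Δα = −(1240/4)×(-0.042) = 13.02 W/m².
The Planck feedback parameter is 4σT_e³ = 3.225 W/m²/K.
So ΔT₀ = 13.02/3.225 = 4.04 K.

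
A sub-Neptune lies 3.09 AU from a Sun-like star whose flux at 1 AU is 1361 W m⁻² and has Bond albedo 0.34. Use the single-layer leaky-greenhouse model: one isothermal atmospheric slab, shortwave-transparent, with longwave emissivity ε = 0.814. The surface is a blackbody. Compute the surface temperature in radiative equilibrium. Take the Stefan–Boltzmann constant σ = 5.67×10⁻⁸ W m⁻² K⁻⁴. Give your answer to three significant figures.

163 K

By the inverse-square law, S = 1361/3.09² = 142.5 W m⁻².
At the top of the atmosphere, σT_e⁴ = S(1−α)/4 = 23.52 W m⁻², giving T_e = 142.7 K.
The surface balance (absorbed SW + ε·downward IR = σT_s⁴) with T_a⁴ = T_s⁴/2 reduces to T_s = T_e·[2/(2−ε)]^¼ = 162.6 K.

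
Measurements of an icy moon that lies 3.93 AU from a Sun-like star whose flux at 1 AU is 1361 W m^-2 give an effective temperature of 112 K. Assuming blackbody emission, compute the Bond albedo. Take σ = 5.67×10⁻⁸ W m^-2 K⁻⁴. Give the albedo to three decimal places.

0.595

Flux at the orbit: S = 1361/(3.93)² = 88.12 W m^-2.
From σT⁴ = S(1−α)/4 we invert for α: 1−α = 4σT⁴/S.
σT⁴ = 8.922 W m^-2, so 4σT⁴ = 35.69 W m^-2.
Hence α = 1 − 35.69/88.12 = 0.5950.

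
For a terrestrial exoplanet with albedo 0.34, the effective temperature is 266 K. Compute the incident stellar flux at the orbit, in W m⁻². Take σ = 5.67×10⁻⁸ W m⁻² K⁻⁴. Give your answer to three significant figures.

1720 W m⁻²

From S(1−α)/4 = σT⁴: S = 4σT⁴/(1−α).
σT⁴ = 5.67×10⁻⁸·(266)⁴ = 283.9 W m⁻².
So S = 4×283.9/(1−0.34) = 1720 W m⁻².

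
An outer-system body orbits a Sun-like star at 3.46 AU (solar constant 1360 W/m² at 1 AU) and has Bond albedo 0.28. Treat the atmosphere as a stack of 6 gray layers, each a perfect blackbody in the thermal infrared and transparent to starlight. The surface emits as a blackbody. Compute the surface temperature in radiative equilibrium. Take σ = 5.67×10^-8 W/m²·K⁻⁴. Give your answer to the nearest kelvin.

Irradiance scales as 1/d², so S = 1360 W/m² × (1/3.46)² = 113.6 W/m².
Top-of-atmosphere balance: σT_e⁴ = S(1−α)/4 = 20.45 W/m² → T_e = 137.8 K.
For an N-layer opaque stack, T_s⁴ = (N+1)T_e⁴, hence T_s = (7)^(1/4)×137.8 K = 224.2 K.

224 K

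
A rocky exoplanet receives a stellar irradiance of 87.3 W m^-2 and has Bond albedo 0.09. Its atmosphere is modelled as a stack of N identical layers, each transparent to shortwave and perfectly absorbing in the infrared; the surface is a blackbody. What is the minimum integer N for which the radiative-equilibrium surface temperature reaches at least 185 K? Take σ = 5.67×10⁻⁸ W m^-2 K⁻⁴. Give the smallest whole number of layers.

3

OLR = S(1−α)/4 = 19.86 W m^-2; the top layer radiates at T_e = 136.8 K.
Since T_s⁴ = (N+1)T_e⁴, we need N ≥ (T_s/T_e)⁴ − 1 = 2.344.
Rounding up, N = 3.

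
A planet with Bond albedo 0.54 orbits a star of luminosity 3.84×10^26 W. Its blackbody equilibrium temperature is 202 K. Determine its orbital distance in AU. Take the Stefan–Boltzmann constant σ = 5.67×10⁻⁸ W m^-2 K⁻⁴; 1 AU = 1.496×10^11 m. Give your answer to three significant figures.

1.29 AU

Required flux: S = 4σT⁴/(1−α) = 820.9 W m^-2.
S = L/(4πd²) → d = √(L/4πS) = √(3.84×10^26/(4π·820.9)) = 1.929×10^11 m = 1.290 AU.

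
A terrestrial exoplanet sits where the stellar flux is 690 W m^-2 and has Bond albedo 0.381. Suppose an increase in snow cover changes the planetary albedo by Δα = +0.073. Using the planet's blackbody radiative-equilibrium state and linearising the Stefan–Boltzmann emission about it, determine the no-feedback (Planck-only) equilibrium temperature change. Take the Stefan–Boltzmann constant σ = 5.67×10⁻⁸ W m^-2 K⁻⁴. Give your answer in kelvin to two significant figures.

Unperturbed T_e = [690.0·(1−0.381)/(4σ)]^¼ = 208.3 K.
The change in absorbed flux is Δ[S(1−α)/4] = −SΔα/4 = -12.59 W m^-2.
Planck response: λ_P = 4σT_e³ = 4·5.67×10⁻⁸·(208.3)³ = 2.050 W m^-2/K.
Hence the no-feedback warming is ΔF/(4σT_e³) = -6.14 K.

-6.1 kelvin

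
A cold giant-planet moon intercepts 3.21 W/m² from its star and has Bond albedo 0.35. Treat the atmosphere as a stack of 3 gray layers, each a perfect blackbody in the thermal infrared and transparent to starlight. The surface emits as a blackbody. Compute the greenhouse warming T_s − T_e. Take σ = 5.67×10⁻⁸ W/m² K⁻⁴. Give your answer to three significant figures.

22.8 K

The effective emission temperature is T_e = [S(1−α)/(4σ)]^¼ = 55.07 K.
T_s = (N+1)^(1/4)·T_e = 77.89 K.
Warming: T_s − T_e = 22.81 K.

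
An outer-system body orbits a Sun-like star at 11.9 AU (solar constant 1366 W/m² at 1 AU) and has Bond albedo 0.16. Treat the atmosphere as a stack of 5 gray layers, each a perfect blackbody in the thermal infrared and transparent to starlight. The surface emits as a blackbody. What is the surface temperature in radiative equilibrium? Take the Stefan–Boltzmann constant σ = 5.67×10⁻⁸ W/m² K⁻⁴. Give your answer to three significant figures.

121 K

Irradiance scales as 1/d², so S = 1366 W/m² × (1/11.9)² = 9.646 W/m².
The effective emission temperature is T_e = [S(1−α)/(4σ)]^¼ = 77.31 K.
For an N-layer opaque stack, T_s⁴ = (N+1)T_e⁴, hence T_s = (6)^(1/4)×77.31 K = 121.0 K.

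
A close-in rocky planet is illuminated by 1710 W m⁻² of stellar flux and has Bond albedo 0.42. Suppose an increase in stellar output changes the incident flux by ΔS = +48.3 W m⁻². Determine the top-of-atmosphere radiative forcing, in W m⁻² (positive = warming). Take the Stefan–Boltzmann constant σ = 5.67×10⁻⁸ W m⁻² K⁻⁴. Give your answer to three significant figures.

7.00 W m⁻²

Only a fraction (1−α) is absorbed and it's spread over 4πR², so ΔF = (1−α)ΔS/4 = 7.004 W m⁻².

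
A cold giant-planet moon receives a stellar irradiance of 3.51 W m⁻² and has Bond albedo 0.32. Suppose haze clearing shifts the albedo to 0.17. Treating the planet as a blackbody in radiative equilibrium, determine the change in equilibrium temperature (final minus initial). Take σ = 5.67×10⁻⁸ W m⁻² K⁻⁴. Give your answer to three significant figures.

2.91 kelvin

Initial: T₁ = [S(1−0.32)/(4σ)]^(1/4) = 56.96 K.
After:  T₂ = [3.510·0.83/(4σ)]^(1/4) = 59.87 K.
Change: 59.87 − 56.96 = 2.910 K.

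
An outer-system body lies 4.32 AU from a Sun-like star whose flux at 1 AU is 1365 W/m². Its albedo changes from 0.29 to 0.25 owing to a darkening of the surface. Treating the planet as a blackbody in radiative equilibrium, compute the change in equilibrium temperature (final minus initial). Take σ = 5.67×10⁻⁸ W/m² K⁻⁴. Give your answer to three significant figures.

1.70 K

By the inverse-square law, S = 1365/4.32² = 73.14 W/m².
Initial: T₁ = [S(1−0.29)/(4σ)]^(1/4) = 123.0 K.
Final:   T₂ = [S(1−0.25)/(4σ)]^(1/4) = 124.7 K.
ΔT = T₂ − T₁ = 1.697 K.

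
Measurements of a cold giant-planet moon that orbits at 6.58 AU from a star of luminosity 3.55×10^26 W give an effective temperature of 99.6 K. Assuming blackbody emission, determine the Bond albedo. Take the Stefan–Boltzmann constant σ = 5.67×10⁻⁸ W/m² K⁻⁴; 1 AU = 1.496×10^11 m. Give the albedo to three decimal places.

Orbital distance: d = 6.58 AU = 9.844×10^11 m.
Flux at the orbit: S = L/(4πd²) = 3.55×10^26/(4π·(9.84×10^11)²) = 29.15 W/m².
Energy balance: S(1−α)/4 = σT⁴, so 1−α = 4σT⁴/S.
4σT⁴ = 4·5.67×10⁻⁸·(99.6)⁴ = 22.32 W/m².
1−α = 22.32/29.15 = 0.7656, so α = 0.2344.

0.234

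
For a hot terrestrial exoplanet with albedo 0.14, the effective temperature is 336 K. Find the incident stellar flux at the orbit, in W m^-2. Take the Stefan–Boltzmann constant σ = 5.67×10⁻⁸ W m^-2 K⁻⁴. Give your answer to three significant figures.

3360 W m^-2

From S(1−α)/4 = σT⁴: S = 4σT⁴/(1−α).
The emitted flux is σT⁴ = 722.7 W m^-2.
S = 4·722.7/0.86 = 3361 W m^-2.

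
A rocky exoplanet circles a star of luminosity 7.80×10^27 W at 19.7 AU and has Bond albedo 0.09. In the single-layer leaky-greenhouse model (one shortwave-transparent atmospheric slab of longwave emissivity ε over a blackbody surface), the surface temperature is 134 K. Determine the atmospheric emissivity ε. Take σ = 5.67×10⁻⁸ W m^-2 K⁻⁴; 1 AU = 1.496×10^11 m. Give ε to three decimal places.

0.221

d = 19.7 × 1.496×10^11 m = 2.947×10^12 m.
S = L/(4πd²) = 71.46 W m^-2.
TOA balance gives T_e = 130.1 K.
Since (2−ε)/2 = (T_e/T_s)⁴ = 0.8893, ε = 0.2213.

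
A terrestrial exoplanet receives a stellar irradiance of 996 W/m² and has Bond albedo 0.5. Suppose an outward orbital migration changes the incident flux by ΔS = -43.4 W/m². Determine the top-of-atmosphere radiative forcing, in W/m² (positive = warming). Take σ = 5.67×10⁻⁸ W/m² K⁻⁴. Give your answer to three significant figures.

Only a fraction (1−α) is absorbed and it's spread over 4πR², so ΔF = (1−α)ΔS/4 = -5.425 W/m².

-5.42 W/m²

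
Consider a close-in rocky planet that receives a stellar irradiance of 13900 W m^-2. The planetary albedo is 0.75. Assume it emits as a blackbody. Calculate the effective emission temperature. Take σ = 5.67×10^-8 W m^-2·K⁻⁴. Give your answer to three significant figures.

Absorbed flux (global mean): S(1−α)/4 = 13900·0.25/4 = 868.8 W m^-2.
Balancing against σT⁴: T = (868.8/5.67×10⁻⁸)^(1/4) = 351.8 K.

352 K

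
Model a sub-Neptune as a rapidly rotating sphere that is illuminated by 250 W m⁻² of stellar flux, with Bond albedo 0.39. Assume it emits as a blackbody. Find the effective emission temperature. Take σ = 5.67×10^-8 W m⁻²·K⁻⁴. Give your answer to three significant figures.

161 kelvin

The planet absorbs (1−α)S over its disc πR² and re-emits over 4πR², so the mean absorbed flux is (1−0.39)·250.0/4 = 38.12 W m⁻².
Set σT⁴ = 38.12 → T = (38.12/σ)^(1/4) = 161.0 K.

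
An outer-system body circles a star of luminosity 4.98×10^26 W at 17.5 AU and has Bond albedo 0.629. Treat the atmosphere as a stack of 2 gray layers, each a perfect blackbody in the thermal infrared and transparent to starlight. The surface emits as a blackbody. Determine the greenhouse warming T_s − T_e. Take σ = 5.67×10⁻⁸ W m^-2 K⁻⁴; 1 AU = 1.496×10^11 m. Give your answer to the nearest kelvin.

18 K

Orbital distance: d = 17.5 AU = 2.618×10^12 m.
Flux at the orbit: S = L/(4πd²) = 4.98×10^26/(4π·(2.62×10^12)²) = 5.782 W m^-2.
Top-of-atmosphere balance: σT_e⁴ = S(1−α)/4 = 0.5363 W m^-2 → T_e = 55.46 K.
Surface: T_s = (3)^¼·T_e = 72.98 K.
So the greenhouse effect raises the surface by 72.98 − 55.46 = 17.53 K.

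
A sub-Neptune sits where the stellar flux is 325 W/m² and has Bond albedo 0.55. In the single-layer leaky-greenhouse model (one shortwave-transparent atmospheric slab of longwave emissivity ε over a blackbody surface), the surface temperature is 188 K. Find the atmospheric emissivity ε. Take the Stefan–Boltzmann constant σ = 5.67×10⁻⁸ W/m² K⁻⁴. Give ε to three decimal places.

0.968

Effective temperature: T_e = [S(1−α)/(4σ)]^(1/4) = 159.4 K.
Inverting T_s⁴ = 2T_e⁴/(2−ε): (T_e/T_s)⁴ = 0.5162, so ε = 2(1 − 0.5162) = 0.9676.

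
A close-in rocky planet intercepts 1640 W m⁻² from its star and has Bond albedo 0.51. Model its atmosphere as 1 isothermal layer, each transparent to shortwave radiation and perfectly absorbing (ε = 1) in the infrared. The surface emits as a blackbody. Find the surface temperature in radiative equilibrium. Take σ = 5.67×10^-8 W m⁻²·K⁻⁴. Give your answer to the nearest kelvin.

290 kelvin

OLR = S(1−α)/4 = 200.9 W m⁻²; the top layer radiates at T_e = 244.0 K.
With N = 1 opaque layers, T_s = (N+1)^(1/4)·T_e = 2^(1/4)·244.0 = 290.1 K.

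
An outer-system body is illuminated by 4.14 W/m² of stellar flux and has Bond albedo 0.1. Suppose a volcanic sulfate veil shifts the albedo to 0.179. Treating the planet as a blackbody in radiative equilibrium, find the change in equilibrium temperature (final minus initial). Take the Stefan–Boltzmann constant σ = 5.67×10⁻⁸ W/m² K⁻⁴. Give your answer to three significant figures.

-1.45 kelvin

With α = 0.1, T₁ = 63.66 K.
With α = 0.179, T₂ = 62.22 K.
Change: 62.22 − 63.66 = -1.446 K.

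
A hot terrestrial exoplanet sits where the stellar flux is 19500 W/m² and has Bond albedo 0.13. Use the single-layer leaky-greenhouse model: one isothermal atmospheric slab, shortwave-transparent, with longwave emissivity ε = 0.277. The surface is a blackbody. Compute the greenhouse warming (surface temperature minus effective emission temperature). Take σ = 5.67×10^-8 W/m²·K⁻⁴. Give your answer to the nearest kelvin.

20 K

The planet radiates to space at T_e = [S(1−α)/(4σ)]^(1/4) = 523.0 K.
For a single slab of emissivity ε, T_s⁴ = 2T_e⁴/(2−ε); thus T_s = 523.0·(1.161)^(1/4) = 542.8 K.
Greenhouse warming: T_s − T_e = 19.86 K.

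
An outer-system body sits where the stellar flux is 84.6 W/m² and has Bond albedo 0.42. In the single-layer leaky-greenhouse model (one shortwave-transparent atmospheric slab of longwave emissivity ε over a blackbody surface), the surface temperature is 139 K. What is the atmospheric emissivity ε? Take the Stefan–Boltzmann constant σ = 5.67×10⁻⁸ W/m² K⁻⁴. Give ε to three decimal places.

First, T_e = [84.60·(1−0.42)/(4σ)]^(1/4) = 121.3 K.
Since (2−ε)/2 = (T_e/T_s)⁴ = 0.5796, ε = 0.8409.

0.841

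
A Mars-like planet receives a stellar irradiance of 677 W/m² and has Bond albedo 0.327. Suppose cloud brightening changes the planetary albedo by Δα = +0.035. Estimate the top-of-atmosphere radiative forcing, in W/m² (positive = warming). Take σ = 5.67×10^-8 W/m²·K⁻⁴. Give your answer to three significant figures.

The change in absorbed flux is Δ[S(1−α)/4] = −SΔα/4 = -5.924 W/m².

-5.92 W/m²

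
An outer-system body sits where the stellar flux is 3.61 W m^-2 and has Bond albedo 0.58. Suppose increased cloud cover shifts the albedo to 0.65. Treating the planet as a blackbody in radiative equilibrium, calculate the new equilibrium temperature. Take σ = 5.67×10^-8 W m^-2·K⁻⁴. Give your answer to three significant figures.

T₂ = [S(1−α₂)/(4σ)]^(1/4) = [3.610·0.35/(4σ)]^(1/4) = 48.58 K.

48.6 K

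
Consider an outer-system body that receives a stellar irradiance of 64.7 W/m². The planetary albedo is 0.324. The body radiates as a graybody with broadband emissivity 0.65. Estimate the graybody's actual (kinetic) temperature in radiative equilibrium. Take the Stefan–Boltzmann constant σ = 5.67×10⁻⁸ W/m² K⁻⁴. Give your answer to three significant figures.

131 kelvin

The planet absorbs (1−α)S over its disc πR² and re-emits over 4πR², so the mean absorbed flux is (1−0.324)·64.70/4 = 10.93 W/m².
Equating to εσT⁴ with ε = 0.65: T = (10.93/0.65σ)^(1/4) = 131.2 K.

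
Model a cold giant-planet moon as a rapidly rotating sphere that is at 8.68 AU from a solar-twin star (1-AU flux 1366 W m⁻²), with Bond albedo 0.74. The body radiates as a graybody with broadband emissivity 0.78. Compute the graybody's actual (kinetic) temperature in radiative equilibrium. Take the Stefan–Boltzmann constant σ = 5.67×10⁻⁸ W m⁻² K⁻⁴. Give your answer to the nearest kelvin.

Flux at the orbit: S = 1366/(8.68)² = 18.13 W m⁻².
Absorbed flux (global mean): S(1−α)/4 = 18.13·0.26/4 = 1.178 W m⁻².
Equating to εσT⁴ with ε = 0.78: T = (1.178/0.78σ)^(1/4) = 71.85 K.

72 K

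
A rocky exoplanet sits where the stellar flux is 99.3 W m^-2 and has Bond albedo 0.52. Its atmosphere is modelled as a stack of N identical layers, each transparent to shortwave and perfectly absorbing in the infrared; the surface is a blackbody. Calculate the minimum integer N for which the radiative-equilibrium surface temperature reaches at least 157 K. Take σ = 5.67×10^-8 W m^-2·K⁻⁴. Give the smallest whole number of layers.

OLR = S(1−α)/4 = 11.92 W m^-2; the top layer radiates at T_e = 120.4 K.
T_s = (N+1)^(1/4)·T_e ≥ 157 K requires N+1 ≥ (T_s/T_e)⁴ = (157/120.4)⁴ = 2.891.
So N ≥ 1.891; the smallest integer is N = 2.

2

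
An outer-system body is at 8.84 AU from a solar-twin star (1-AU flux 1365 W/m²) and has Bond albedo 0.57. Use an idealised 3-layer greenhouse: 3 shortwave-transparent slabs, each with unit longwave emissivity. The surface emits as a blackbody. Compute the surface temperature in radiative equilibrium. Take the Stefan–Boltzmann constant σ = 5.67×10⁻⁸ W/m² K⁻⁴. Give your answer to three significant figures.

Flux at the orbit: S = 1365/(8.84)² = 17.47 W/m².
Top-of-atmosphere balance: σT_e⁴ = S(1−α)/4 = 1.878 W/m² → T_e = 75.86 K.
With N = 3 opaque layers, T_s = (N+1)^(1/4)·T_e = 4^(1/4)·75.86 = 107.3 K.

107 K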